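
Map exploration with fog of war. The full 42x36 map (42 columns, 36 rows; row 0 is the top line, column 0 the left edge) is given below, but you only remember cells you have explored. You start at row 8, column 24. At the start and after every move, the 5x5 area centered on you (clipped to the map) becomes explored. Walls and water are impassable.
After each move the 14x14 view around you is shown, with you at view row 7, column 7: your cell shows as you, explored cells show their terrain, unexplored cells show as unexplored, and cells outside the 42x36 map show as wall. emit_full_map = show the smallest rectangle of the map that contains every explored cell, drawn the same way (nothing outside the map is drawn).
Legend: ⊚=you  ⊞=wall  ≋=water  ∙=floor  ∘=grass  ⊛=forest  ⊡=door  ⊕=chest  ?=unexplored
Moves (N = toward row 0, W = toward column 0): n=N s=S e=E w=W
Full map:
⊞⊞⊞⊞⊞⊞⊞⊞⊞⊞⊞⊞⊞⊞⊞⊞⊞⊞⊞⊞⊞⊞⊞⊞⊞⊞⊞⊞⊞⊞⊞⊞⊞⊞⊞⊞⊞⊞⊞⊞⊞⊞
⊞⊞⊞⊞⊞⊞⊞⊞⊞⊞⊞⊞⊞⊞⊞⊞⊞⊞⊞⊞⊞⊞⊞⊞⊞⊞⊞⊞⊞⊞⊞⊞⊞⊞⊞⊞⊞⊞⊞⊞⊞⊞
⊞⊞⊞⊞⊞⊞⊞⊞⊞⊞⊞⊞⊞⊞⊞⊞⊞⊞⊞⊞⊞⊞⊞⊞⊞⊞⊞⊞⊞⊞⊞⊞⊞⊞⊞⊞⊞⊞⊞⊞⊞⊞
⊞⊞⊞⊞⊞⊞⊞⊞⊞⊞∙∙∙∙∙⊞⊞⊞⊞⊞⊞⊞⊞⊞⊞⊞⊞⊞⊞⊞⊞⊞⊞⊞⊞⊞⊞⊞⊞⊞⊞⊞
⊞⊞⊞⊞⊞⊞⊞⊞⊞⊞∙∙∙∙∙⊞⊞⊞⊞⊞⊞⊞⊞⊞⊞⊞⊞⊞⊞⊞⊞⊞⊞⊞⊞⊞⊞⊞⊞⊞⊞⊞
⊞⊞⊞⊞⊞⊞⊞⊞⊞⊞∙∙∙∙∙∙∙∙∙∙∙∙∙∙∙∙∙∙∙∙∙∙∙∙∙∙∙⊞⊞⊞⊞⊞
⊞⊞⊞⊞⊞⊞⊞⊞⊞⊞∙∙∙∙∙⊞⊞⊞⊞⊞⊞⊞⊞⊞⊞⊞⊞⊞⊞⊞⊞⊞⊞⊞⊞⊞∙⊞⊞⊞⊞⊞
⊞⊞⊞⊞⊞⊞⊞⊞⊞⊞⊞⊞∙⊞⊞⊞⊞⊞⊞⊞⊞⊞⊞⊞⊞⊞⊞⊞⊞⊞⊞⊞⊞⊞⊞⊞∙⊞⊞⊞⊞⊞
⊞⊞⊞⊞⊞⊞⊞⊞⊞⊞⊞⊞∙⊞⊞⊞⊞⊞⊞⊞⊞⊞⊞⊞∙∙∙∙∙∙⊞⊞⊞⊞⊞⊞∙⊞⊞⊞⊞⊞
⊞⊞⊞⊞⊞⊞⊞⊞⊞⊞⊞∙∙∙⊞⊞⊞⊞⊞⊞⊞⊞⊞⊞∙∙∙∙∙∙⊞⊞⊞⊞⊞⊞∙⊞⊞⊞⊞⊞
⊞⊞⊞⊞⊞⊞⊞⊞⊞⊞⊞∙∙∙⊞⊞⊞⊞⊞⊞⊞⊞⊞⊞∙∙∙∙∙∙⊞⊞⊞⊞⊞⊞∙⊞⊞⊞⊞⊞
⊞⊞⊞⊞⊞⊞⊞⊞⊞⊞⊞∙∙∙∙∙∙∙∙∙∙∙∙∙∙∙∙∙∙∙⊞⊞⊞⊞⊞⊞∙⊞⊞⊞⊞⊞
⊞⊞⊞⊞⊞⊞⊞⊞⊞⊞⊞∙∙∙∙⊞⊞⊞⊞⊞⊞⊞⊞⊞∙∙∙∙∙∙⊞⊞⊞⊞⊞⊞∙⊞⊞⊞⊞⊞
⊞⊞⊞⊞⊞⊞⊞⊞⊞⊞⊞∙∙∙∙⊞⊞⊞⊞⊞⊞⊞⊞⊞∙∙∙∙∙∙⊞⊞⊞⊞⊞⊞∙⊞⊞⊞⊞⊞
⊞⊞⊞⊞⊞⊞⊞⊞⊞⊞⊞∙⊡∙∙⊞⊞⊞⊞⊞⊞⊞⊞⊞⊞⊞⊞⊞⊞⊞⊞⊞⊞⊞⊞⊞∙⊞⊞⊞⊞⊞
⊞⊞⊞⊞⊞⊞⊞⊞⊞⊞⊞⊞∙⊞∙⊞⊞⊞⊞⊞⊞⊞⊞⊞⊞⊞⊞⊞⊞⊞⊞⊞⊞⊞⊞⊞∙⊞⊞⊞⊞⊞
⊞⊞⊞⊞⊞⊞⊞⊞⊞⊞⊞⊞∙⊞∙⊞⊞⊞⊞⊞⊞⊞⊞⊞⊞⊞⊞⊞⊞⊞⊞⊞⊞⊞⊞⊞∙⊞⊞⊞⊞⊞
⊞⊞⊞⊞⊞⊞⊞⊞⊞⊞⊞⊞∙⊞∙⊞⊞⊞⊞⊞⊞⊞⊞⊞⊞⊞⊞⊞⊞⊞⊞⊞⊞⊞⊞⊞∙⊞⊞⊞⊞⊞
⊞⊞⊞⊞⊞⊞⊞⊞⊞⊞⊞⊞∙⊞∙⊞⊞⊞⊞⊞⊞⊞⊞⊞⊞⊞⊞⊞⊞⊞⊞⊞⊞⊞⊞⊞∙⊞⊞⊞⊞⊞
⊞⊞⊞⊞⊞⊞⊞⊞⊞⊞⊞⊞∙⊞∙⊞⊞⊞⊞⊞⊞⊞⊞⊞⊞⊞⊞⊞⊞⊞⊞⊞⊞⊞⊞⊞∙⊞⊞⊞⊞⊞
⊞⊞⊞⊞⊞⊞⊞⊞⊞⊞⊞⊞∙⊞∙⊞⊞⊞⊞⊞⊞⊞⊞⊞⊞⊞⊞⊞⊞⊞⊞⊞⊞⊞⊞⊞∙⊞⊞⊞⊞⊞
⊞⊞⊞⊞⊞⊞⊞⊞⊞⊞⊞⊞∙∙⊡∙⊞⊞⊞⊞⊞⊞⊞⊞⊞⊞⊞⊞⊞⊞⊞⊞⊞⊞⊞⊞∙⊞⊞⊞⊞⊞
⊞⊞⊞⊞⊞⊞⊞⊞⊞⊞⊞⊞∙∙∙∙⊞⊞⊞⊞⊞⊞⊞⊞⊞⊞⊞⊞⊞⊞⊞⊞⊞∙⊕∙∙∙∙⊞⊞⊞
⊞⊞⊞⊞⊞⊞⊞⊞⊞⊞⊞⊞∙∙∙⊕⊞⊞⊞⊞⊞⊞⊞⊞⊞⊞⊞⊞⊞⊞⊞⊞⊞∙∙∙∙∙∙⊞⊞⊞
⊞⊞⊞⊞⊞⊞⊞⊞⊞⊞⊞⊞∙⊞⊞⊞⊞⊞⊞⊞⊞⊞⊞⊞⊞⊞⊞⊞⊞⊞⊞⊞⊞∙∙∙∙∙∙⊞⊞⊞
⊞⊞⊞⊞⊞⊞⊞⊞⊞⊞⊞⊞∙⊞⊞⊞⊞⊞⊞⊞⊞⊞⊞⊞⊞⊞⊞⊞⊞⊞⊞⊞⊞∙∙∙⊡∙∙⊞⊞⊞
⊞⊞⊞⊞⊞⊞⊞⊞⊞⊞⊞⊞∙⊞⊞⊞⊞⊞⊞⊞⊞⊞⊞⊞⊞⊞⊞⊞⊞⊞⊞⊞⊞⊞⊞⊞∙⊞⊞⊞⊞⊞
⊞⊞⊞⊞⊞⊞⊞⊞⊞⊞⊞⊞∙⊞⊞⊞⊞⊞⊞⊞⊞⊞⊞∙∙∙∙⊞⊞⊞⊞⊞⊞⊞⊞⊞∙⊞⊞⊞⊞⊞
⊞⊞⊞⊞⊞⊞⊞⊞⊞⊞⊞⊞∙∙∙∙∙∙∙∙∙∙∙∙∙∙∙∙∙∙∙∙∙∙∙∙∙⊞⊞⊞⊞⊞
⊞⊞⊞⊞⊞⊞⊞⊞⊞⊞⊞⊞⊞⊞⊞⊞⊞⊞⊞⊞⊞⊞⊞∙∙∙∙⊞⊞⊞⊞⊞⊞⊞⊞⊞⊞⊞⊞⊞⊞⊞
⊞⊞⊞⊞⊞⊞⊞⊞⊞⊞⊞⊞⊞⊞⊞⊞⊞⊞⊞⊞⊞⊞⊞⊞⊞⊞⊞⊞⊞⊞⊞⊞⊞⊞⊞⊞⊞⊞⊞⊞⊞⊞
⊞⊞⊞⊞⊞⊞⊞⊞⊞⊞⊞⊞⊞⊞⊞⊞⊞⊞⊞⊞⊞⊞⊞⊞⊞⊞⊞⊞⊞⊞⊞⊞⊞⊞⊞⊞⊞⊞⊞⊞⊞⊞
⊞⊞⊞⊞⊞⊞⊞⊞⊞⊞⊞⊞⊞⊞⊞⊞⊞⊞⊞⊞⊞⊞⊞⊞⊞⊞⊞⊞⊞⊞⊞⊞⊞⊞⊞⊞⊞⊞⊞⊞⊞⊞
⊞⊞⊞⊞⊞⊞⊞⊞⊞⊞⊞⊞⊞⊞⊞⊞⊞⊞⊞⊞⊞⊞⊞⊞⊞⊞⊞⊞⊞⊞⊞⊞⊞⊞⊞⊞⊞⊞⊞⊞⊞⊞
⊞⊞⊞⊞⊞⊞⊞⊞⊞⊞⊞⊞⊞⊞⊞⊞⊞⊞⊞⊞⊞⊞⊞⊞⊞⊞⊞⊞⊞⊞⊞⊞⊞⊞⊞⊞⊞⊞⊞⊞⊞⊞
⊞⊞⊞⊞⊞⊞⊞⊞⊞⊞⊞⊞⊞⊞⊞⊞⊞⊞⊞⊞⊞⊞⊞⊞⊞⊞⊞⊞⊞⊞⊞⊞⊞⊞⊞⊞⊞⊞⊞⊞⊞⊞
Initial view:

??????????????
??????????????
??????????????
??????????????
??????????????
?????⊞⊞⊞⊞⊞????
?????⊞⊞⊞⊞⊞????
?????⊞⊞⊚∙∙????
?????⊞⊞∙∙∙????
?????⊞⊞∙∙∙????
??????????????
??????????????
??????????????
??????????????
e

??????????????
??????????????
??????????????
??????????????
??????????????
????⊞⊞⊞⊞⊞⊞????
????⊞⊞⊞⊞⊞⊞????
????⊞⊞∙⊚∙∙????
????⊞⊞∙∙∙∙????
????⊞⊞∙∙∙∙????
??????????????
??????????????
??????????????
??????????????

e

??????????????
??????????????
??????????????
??????????????
??????????????
???⊞⊞⊞⊞⊞⊞⊞????
???⊞⊞⊞⊞⊞⊞⊞????
???⊞⊞∙∙⊚∙∙????
???⊞⊞∙∙∙∙∙????
???⊞⊞∙∙∙∙∙????
??????????????
??????????????
??????????????
??????????????

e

??????????????
??????????????
??????????????
??????????????
??????????????
??⊞⊞⊞⊞⊞⊞⊞⊞????
??⊞⊞⊞⊞⊞⊞⊞⊞????
??⊞⊞∙∙∙⊚∙∙????
??⊞⊞∙∙∙∙∙∙????
??⊞⊞∙∙∙∙∙∙????
??????????????
??????????????
??????????????
??????????????

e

??????????????
??????????????
??????????????
??????????????
??????????????
?⊞⊞⊞⊞⊞⊞⊞⊞⊞????
?⊞⊞⊞⊞⊞⊞⊞⊞⊞????
?⊞⊞∙∙∙∙⊚∙⊞????
?⊞⊞∙∙∙∙∙∙⊞????
?⊞⊞∙∙∙∙∙∙⊞????
??????????????
??????????????
??????????????
??????????????

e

??????????????
??????????????
??????????????
??????????????
??????????????
⊞⊞⊞⊞⊞⊞⊞⊞⊞⊞????
⊞⊞⊞⊞⊞⊞⊞⊞⊞⊞????
⊞⊞∙∙∙∙∙⊚⊞⊞????
⊞⊞∙∙∙∙∙∙⊞⊞????
⊞⊞∙∙∙∙∙∙⊞⊞????
??????????????
??????????????
??????????????
??????????????

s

??????????????
??????????????
??????????????
??????????????
⊞⊞⊞⊞⊞⊞⊞⊞⊞⊞????
⊞⊞⊞⊞⊞⊞⊞⊞⊞⊞????
⊞⊞∙∙∙∙∙∙⊞⊞????
⊞⊞∙∙∙∙∙⊚⊞⊞????
⊞⊞∙∙∙∙∙∙⊞⊞????
?????∙∙∙⊞⊞????
??????????????
??????????????
??????????????
??????????????

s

??????????????
??????????????
??????????????
⊞⊞⊞⊞⊞⊞⊞⊞⊞⊞????
⊞⊞⊞⊞⊞⊞⊞⊞⊞⊞????
⊞⊞∙∙∙∙∙∙⊞⊞????
⊞⊞∙∙∙∙∙∙⊞⊞????
⊞⊞∙∙∙∙∙⊚⊞⊞????
?????∙∙∙⊞⊞????
?????∙∙∙⊞⊞????
??????????????
??????????????
??????????????
??????????????

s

??????????????
??????????????
⊞⊞⊞⊞⊞⊞⊞⊞⊞⊞????
⊞⊞⊞⊞⊞⊞⊞⊞⊞⊞????
⊞⊞∙∙∙∙∙∙⊞⊞????
⊞⊞∙∙∙∙∙∙⊞⊞????
⊞⊞∙∙∙∙∙∙⊞⊞????
?????∙∙⊚⊞⊞????
?????∙∙∙⊞⊞????
?????∙∙∙⊞⊞????
??????????????
??????????????
??????????????
??????????????

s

??????????????
⊞⊞⊞⊞⊞⊞⊞⊞⊞⊞????
⊞⊞⊞⊞⊞⊞⊞⊞⊞⊞????
⊞⊞∙∙∙∙∙∙⊞⊞????
⊞⊞∙∙∙∙∙∙⊞⊞????
⊞⊞∙∙∙∙∙∙⊞⊞????
?????∙∙∙⊞⊞????
?????∙∙⊚⊞⊞????
?????∙∙∙⊞⊞????
?????⊞⊞⊞⊞⊞????
??????????????
??????????????
??????????????
??????????????

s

⊞⊞⊞⊞⊞⊞⊞⊞⊞⊞????
⊞⊞⊞⊞⊞⊞⊞⊞⊞⊞????
⊞⊞∙∙∙∙∙∙⊞⊞????
⊞⊞∙∙∙∙∙∙⊞⊞????
⊞⊞∙∙∙∙∙∙⊞⊞????
?????∙∙∙⊞⊞????
?????∙∙∙⊞⊞????
?????∙∙⊚⊞⊞????
?????⊞⊞⊞⊞⊞????
?????⊞⊞⊞⊞⊞????
??????????????
??????????????
??????????????
??????????????

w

?⊞⊞⊞⊞⊞⊞⊞⊞⊞⊞???
?⊞⊞⊞⊞⊞⊞⊞⊞⊞⊞???
?⊞⊞∙∙∙∙∙∙⊞⊞???
?⊞⊞∙∙∙∙∙∙⊞⊞???
?⊞⊞∙∙∙∙∙∙⊞⊞???
?????∙∙∙∙⊞⊞???
?????∙∙∙∙⊞⊞???
?????∙∙⊚∙⊞⊞???
?????⊞⊞⊞⊞⊞⊞???
?????⊞⊞⊞⊞⊞⊞???
??????????????
??????????????
??????????????
??????????????

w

??⊞⊞⊞⊞⊞⊞⊞⊞⊞⊞??
??⊞⊞⊞⊞⊞⊞⊞⊞⊞⊞??
??⊞⊞∙∙∙∙∙∙⊞⊞??
??⊞⊞∙∙∙∙∙∙⊞⊞??
??⊞⊞∙∙∙∙∙∙⊞⊞??
?????∙∙∙∙∙⊞⊞??
?????∙∙∙∙∙⊞⊞??
?????∙∙⊚∙∙⊞⊞??
?????⊞⊞⊞⊞⊞⊞⊞??
?????⊞⊞⊞⊞⊞⊞⊞??
??????????????
??????????????
??????????????
??????????????

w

???⊞⊞⊞⊞⊞⊞⊞⊞⊞⊞?
???⊞⊞⊞⊞⊞⊞⊞⊞⊞⊞?
???⊞⊞∙∙∙∙∙∙⊞⊞?
???⊞⊞∙∙∙∙∙∙⊞⊞?
???⊞⊞∙∙∙∙∙∙⊞⊞?
?????∙∙∙∙∙∙⊞⊞?
?????∙∙∙∙∙∙⊞⊞?
?????∙∙⊚∙∙∙⊞⊞?
?????⊞⊞⊞⊞⊞⊞⊞⊞?
?????⊞⊞⊞⊞⊞⊞⊞⊞?
??????????????
??????????????
??????????????
??????????????

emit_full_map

⊞⊞⊞⊞⊞⊞⊞⊞⊞⊞
⊞⊞⊞⊞⊞⊞⊞⊞⊞⊞
⊞⊞∙∙∙∙∙∙⊞⊞
⊞⊞∙∙∙∙∙∙⊞⊞
⊞⊞∙∙∙∙∙∙⊞⊞
??∙∙∙∙∙∙⊞⊞
??∙∙∙∙∙∙⊞⊞
??∙∙⊚∙∙∙⊞⊞
??⊞⊞⊞⊞⊞⊞⊞⊞
??⊞⊞⊞⊞⊞⊞⊞⊞

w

????⊞⊞⊞⊞⊞⊞⊞⊞⊞⊞
????⊞⊞⊞⊞⊞⊞⊞⊞⊞⊞
????⊞⊞∙∙∙∙∙∙⊞⊞
????⊞⊞∙∙∙∙∙∙⊞⊞
????⊞⊞∙∙∙∙∙∙⊞⊞
?????∙∙∙∙∙∙∙⊞⊞
?????⊞∙∙∙∙∙∙⊞⊞
?????⊞∙⊚∙∙∙∙⊞⊞
?????⊞⊞⊞⊞⊞⊞⊞⊞⊞
?????⊞⊞⊞⊞⊞⊞⊞⊞⊞
??????????????
??????????????
??????????????
??????????????

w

?????⊞⊞⊞⊞⊞⊞⊞⊞⊞
?????⊞⊞⊞⊞⊞⊞⊞⊞⊞
?????⊞⊞∙∙∙∙∙∙⊞
?????⊞⊞∙∙∙∙∙∙⊞
?????⊞⊞∙∙∙∙∙∙⊞
?????∙∙∙∙∙∙∙∙⊞
?????⊞⊞∙∙∙∙∙∙⊞
?????⊞⊞⊚∙∙∙∙∙⊞
?????⊞⊞⊞⊞⊞⊞⊞⊞⊞
?????⊞⊞⊞⊞⊞⊞⊞⊞⊞
??????????????
??????????????
??????????????
??????????????

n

??????????????
?????⊞⊞⊞⊞⊞⊞⊞⊞⊞
?????⊞⊞⊞⊞⊞⊞⊞⊞⊞
?????⊞⊞∙∙∙∙∙∙⊞
?????⊞⊞∙∙∙∙∙∙⊞
?????⊞⊞∙∙∙∙∙∙⊞
?????∙∙∙∙∙∙∙∙⊞
?????⊞⊞⊚∙∙∙∙∙⊞
?????⊞⊞∙∙∙∙∙∙⊞
?????⊞⊞⊞⊞⊞⊞⊞⊞⊞
?????⊞⊞⊞⊞⊞⊞⊞⊞⊞
??????????????
??????????????
??????????????

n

??????????????
??????????????
?????⊞⊞⊞⊞⊞⊞⊞⊞⊞
?????⊞⊞⊞⊞⊞⊞⊞⊞⊞
?????⊞⊞∙∙∙∙∙∙⊞
?????⊞⊞∙∙∙∙∙∙⊞
?????⊞⊞∙∙∙∙∙∙⊞
?????∙∙⊚∙∙∙∙∙⊞
?????⊞⊞∙∙∙∙∙∙⊞
?????⊞⊞∙∙∙∙∙∙⊞
?????⊞⊞⊞⊞⊞⊞⊞⊞⊞
?????⊞⊞⊞⊞⊞⊞⊞⊞⊞
??????????????
??????????????

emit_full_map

⊞⊞⊞⊞⊞⊞⊞⊞⊞⊞
⊞⊞⊞⊞⊞⊞⊞⊞⊞⊞
⊞⊞∙∙∙∙∙∙⊞⊞
⊞⊞∙∙∙∙∙∙⊞⊞
⊞⊞∙∙∙∙∙∙⊞⊞
∙∙⊚∙∙∙∙∙⊞⊞
⊞⊞∙∙∙∙∙∙⊞⊞
⊞⊞∙∙∙∙∙∙⊞⊞
⊞⊞⊞⊞⊞⊞⊞⊞⊞⊞
⊞⊞⊞⊞⊞⊞⊞⊞⊞⊞


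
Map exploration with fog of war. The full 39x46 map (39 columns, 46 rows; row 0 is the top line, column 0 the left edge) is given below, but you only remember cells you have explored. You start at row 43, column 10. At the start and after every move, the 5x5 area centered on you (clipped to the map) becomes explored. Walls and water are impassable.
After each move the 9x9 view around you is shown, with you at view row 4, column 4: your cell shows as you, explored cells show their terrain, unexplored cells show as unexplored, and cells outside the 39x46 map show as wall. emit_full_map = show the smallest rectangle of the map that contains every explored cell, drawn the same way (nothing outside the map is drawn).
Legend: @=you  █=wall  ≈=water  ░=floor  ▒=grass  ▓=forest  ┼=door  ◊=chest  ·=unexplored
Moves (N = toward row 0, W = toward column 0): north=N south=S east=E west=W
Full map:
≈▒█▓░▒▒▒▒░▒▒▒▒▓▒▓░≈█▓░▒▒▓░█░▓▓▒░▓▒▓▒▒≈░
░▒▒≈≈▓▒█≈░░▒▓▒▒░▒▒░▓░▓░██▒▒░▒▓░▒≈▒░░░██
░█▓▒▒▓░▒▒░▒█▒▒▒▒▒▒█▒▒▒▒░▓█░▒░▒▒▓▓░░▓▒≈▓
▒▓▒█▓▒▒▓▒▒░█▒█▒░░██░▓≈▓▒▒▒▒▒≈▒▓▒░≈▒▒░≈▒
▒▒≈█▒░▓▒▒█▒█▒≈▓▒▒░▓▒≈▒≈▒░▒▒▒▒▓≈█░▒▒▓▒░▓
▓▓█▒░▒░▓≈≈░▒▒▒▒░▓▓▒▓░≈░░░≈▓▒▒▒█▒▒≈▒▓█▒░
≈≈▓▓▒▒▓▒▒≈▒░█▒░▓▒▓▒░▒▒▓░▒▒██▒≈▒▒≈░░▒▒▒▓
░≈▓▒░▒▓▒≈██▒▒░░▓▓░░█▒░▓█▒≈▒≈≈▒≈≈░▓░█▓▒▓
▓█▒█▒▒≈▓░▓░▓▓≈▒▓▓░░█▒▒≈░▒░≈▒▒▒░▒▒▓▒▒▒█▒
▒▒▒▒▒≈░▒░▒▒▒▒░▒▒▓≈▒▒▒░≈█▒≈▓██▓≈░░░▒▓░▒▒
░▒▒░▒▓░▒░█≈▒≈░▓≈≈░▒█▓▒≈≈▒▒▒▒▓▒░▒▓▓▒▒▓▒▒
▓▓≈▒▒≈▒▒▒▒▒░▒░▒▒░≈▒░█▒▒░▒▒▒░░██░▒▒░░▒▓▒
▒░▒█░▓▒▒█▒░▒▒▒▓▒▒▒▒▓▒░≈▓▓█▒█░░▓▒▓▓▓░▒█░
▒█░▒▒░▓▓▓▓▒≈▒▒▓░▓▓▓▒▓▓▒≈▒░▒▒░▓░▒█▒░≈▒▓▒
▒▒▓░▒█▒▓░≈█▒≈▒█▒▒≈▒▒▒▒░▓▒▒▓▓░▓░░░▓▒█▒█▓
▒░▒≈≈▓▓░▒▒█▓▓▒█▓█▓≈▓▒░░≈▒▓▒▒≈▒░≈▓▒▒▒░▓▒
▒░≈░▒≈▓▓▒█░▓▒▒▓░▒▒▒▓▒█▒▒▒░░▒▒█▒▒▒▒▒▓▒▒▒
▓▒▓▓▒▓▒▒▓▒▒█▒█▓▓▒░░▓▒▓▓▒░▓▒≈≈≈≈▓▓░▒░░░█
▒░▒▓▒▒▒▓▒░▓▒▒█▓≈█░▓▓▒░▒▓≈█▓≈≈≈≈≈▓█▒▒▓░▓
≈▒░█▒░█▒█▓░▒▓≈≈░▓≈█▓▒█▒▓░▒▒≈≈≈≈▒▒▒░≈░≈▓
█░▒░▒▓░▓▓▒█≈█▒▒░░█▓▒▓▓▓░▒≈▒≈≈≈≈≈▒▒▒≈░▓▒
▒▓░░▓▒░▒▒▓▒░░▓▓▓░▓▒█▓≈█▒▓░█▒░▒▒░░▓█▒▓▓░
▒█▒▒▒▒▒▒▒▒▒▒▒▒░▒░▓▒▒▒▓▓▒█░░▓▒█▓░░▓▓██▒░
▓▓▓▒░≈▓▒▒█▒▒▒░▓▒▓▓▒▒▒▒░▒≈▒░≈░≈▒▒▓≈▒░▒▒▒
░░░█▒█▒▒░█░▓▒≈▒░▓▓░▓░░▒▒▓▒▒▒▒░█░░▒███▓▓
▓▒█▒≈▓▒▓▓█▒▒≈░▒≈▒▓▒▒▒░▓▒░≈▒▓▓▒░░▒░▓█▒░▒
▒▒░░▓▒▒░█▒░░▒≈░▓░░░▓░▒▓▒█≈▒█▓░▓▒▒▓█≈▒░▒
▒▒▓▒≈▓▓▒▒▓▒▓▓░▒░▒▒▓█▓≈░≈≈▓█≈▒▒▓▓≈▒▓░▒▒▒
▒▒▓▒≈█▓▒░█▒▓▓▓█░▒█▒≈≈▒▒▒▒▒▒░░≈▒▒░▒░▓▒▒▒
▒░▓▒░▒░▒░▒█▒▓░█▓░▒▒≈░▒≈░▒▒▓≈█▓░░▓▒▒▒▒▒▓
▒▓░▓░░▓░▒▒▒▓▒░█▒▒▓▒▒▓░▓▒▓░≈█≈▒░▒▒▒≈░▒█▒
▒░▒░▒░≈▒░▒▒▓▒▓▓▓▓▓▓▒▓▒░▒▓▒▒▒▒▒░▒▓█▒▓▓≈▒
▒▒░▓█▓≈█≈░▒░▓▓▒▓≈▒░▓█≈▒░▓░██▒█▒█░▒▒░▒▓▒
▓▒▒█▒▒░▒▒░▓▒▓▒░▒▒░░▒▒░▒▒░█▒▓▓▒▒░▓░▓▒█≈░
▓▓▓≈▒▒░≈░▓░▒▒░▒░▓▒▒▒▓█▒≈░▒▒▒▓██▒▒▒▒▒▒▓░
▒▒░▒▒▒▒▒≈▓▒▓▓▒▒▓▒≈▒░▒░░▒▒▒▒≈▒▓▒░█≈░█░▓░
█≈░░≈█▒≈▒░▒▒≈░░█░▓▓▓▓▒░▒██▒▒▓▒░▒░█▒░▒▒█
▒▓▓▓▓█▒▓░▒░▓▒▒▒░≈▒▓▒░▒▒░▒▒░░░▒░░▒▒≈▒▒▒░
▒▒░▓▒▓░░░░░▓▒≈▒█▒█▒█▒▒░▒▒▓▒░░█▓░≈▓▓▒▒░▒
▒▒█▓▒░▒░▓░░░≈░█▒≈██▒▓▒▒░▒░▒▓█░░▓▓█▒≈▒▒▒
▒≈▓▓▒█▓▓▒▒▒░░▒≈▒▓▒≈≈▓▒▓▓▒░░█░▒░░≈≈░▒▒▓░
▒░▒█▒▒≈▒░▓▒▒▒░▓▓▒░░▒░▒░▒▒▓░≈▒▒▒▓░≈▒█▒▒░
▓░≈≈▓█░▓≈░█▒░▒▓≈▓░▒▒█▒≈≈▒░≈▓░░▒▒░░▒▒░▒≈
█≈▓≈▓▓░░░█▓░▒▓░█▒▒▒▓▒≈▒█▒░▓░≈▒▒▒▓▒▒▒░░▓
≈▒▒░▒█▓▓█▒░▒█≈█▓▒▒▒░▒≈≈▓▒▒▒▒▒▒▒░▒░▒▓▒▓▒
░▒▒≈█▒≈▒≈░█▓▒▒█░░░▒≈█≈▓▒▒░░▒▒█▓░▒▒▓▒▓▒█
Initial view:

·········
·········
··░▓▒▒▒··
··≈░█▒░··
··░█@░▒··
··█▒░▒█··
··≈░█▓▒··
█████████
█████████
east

·········
·········
·░▓▒▒▒░··
·≈░█▒░▒··
·░█▓@▒▓··
·█▒░▒█≈··
·≈░█▓▒▒··
█████████
█████████

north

·········
·········
··▒▒░░▒··
·░▓▒▒▒░··
·≈░█@░▒··
·░█▓░▒▓··
·█▒░▒█≈··
·≈░█▓▒▒··
█████████

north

·········
·········
··░░░≈░··
··▒▒░░▒··
·░▓▒@▒░··
·≈░█▒░▒··
·░█▓░▒▓··
·█▒░▒█≈··
·≈░█▓▒▒··

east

·········
·········
·░░░≈░█··
·▒▒░░▒≈··
░▓▒▒@░▓··
≈░█▒░▒▓··
░█▓░▒▓░··
█▒░▒█≈···
≈░█▓▒▒···

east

·········
·········
░░░≈░█▒··
▒▒░░▒≈▒··
▓▒▒▒@▓▓··
░█▒░▒▓≈··
█▓░▒▓░█··
▒░▒█≈····
░█▓▒▒····

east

·········
·········
░░≈░█▒≈··
▒░░▒≈▒▓··
▒▒▒░@▓▒··
█▒░▒▓≈▓··
▓░▒▓░█▒··
░▒█≈·····
█▓▒▒·····

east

·········
·········
░≈░█▒≈█··
░░▒≈▒▓▒··
▒▒░▓@▒░··
▒░▒▓≈▓░··
░▒▓░█▒▒··
▒█≈······
▓▒▒······

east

·········
·········
≈░█▒≈██··
░▒≈▒▓▒≈··
▒░▓▓@░░··
░▒▓≈▓░▒··
▒▓░█▒▒▒··
█≈·······
▒▒·······

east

·········
·········
░█▒≈██▒··
▒≈▒▓▒≈≈··
░▓▓▒@░▒··
▒▓≈▓░▒▒··
▓░█▒▒▒▓··
≈········
▒········

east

·········
·········
█▒≈██▒▓··
≈▒▓▒≈≈▓··
▓▓▒░@▒░··
▓≈▓░▒▒█··
░█▒▒▒▓▒··
·········
·········

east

·········
·········
▒≈██▒▓▒··
▒▓▒≈≈▓▒··
▓▒░░@░▒··
≈▓░▒▒█▒··
█▒▒▒▓▒≈··
·········
·········

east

·········
·········
≈██▒▓▒▒··
▓▒≈≈▓▒▓··
▒░░▒@▒░··
▓░▒▒█▒≈··
▒▒▒▓▒≈▒··
·········
·········

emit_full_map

·░░░≈░█▒≈██▒▓▒▒
·▒▒░░▒≈▒▓▒≈≈▓▒▓
░▓▒▒▒░▓▓▒░░▒@▒░
≈░█▒░▒▓≈▓░▒▒█▒≈
░█▓░▒▓░█▒▒▒▓▒≈▒
█▒░▒█≈·········
≈░█▓▒▒·········

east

·········
·········
██▒▓▒▒░··
▒≈≈▓▒▓▓··
░░▒░@░▒··
░▒▒█▒≈≈··
▒▒▓▒≈▒█··
·········
·········

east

·········
·········
█▒▓▒▒░▒··
≈≈▓▒▓▓▒··
░▒░▒@▒▒··
▒▒█▒≈≈▒··
▒▓▒≈▒█▒··
·········
·········

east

·········
·········
▒▓▒▒░▒░··
≈▓▒▓▓▒░··
▒░▒░@▒▓··
▒█▒≈≈▒░··
▓▒≈▒█▒░··
·········
·········

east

·········
·········
▓▒▒░▒░▒··
▓▒▓▓▒░░··
░▒░▒@▓░··
█▒≈≈▒░≈··
▒≈▒█▒░▓··
·········
·········

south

·········
▓▒▒░▒░▒··
▓▒▓▓▒░░··
░▒░▒▒▓░··
█▒≈≈@░≈··
▒≈▒█▒░▓··
··≈▓▒▒▒··
·········
█████████

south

▓▒▒░▒░▒··
▓▒▓▓▒░░··
░▒░▒▒▓░··
█▒≈≈▒░≈··
▒≈▒█@░▓··
··≈▓▒▒▒··
··▓▒▒░░··
█████████
█████████

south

▓▒▓▓▒░░··
░▒░▒▒▓░··
█▒≈≈▒░≈··
▒≈▒█▒░▓··
··≈▓@▒▒··
··▓▒▒░░··
█████████
█████████
█████████

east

▒▓▓▒░░···
▒░▒▒▓░···
▒≈≈▒░≈▓··
≈▒█▒░▓░··
·≈▓▒@▒▒··
·▓▒▒░░▒··
█████████
█████████
█████████

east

▓▓▒░░····
░▒▒▓░····
≈≈▒░≈▓░··
▒█▒░▓░≈··
≈▓▒▒@▒▒··
▓▒▒░░▒▒··
█████████
█████████
█████████

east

▓▒░░·····
▒▒▓░·····
≈▒░≈▓░░··
█▒░▓░≈▒··
▓▒▒▒@▒▒··
▒▒░░▒▒█··
█████████
█████████
█████████

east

▒░░······
▒▓░······
▒░≈▓░░▒··
▒░▓░≈▒▒··
▒▒▒▒@▒▒··
▒░░▒▒█▓··
█████████
█████████
█████████

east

░░·······
▓░·······
░≈▓░░▒▒··
░▓░≈▒▒▒··
▒▒▒▒@▒░··
░░▒▒█▓░··
█████████
█████████
█████████

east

░········
░········
≈▓░░▒▒░··
▓░≈▒▒▒▓··
▒▒▒▒@░▒··
░▒▒█▓░▒··
█████████
█████████
█████████

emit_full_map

·░░░≈░█▒≈██▒▓▒▒░▒░▒······
·▒▒░░▒≈▒▓▒≈≈▓▒▓▓▒░░······
░▓▒▒▒░▓▓▒░░▒░▒░▒▒▓░······
≈░█▒░▒▓≈▓░▒▒█▒≈≈▒░≈▓░░▒▒░
░█▓░▒▓░█▒▒▒▓▒≈▒█▒░▓░≈▒▒▒▓
█▒░▒█≈········≈▓▒▒▒▒▒▒@░▒
≈░█▓▒▒········▓▒▒░░▒▒█▓░▒

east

·········
·········
▓░░▒▒░░··
░≈▒▒▒▓▒··
▒▒▒▒@▒░··
▒▒█▓░▒▒··
█████████
█████████
█████████

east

·········
·········
░░▒▒░░▒··
≈▒▒▒▓▒▒··
▒▒▒░@░▒··
▒█▓░▒▒▓··
█████████
█████████
█████████

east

·········
·········
░▒▒░░▒▒··
▒▒▒▓▒▒▒··
▒▒░▒@▒▓··
█▓░▒▒▓▒··
█████████
█████████
█████████

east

·········
·········
▒▒░░▒▒░··
▒▒▓▒▒▒░··
▒░▒░@▓▒··
▓░▒▒▓▒▓··
█████████
█████████
█████████

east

········█
········█
▒░░▒▒░▒·█
▒▓▒▒▒░░·█
░▒░▒@▒▓·█
░▒▒▓▒▓▒·█
█████████
█████████
█████████

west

·········
·········
▒▒░░▒▒░▒·
▒▒▓▒▒▒░░·
▒░▒░@▓▒▓·
▓░▒▒▓▒▓▒·
█████████
█████████
█████████

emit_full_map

·░░░≈░█▒≈██▒▓▒▒░▒░▒···········
·▒▒░░▒≈▒▓▒≈≈▓▒▓▓▒░░···········
░▓▒▒▒░▓▓▒░░▒░▒░▒▒▓░···········
≈░█▒░▒▓≈▓░▒▒█▒≈≈▒░≈▓░░▒▒░░▒▒░▒
░█▓░▒▓░█▒▒▒▓▒≈▒█▒░▓░≈▒▒▒▓▒▒▒░░
█▒░▒█≈········≈▓▒▒▒▒▒▒▒░▒░@▓▒▓
≈░█▓▒▒········▓▒▒░░▒▒█▓░▒▒▓▒▓▒

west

·········
·········
░▒▒░░▒▒░▒
▒▒▒▓▒▒▒░░
▒▒░▒@▒▓▒▓
█▓░▒▒▓▒▓▒
█████████
█████████
█████████

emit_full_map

·░░░≈░█▒≈██▒▓▒▒░▒░▒···········
·▒▒░░▒≈▒▓▒≈≈▓▒▓▓▒░░···········
░▓▒▒▒░▓▓▒░░▒░▒░▒▒▓░···········
≈░█▒░▒▓≈▓░▒▒█▒≈≈▒░≈▓░░▒▒░░▒▒░▒
░█▓░▒▓░█▒▒▒▓▒≈▒█▒░▓░≈▒▒▒▓▒▒▒░░
█▒░▒█≈········≈▓▒▒▒▒▒▒▒░▒@▒▓▒▓
≈░█▓▒▒········▓▒▒░░▒▒█▓░▒▒▓▒▓▒


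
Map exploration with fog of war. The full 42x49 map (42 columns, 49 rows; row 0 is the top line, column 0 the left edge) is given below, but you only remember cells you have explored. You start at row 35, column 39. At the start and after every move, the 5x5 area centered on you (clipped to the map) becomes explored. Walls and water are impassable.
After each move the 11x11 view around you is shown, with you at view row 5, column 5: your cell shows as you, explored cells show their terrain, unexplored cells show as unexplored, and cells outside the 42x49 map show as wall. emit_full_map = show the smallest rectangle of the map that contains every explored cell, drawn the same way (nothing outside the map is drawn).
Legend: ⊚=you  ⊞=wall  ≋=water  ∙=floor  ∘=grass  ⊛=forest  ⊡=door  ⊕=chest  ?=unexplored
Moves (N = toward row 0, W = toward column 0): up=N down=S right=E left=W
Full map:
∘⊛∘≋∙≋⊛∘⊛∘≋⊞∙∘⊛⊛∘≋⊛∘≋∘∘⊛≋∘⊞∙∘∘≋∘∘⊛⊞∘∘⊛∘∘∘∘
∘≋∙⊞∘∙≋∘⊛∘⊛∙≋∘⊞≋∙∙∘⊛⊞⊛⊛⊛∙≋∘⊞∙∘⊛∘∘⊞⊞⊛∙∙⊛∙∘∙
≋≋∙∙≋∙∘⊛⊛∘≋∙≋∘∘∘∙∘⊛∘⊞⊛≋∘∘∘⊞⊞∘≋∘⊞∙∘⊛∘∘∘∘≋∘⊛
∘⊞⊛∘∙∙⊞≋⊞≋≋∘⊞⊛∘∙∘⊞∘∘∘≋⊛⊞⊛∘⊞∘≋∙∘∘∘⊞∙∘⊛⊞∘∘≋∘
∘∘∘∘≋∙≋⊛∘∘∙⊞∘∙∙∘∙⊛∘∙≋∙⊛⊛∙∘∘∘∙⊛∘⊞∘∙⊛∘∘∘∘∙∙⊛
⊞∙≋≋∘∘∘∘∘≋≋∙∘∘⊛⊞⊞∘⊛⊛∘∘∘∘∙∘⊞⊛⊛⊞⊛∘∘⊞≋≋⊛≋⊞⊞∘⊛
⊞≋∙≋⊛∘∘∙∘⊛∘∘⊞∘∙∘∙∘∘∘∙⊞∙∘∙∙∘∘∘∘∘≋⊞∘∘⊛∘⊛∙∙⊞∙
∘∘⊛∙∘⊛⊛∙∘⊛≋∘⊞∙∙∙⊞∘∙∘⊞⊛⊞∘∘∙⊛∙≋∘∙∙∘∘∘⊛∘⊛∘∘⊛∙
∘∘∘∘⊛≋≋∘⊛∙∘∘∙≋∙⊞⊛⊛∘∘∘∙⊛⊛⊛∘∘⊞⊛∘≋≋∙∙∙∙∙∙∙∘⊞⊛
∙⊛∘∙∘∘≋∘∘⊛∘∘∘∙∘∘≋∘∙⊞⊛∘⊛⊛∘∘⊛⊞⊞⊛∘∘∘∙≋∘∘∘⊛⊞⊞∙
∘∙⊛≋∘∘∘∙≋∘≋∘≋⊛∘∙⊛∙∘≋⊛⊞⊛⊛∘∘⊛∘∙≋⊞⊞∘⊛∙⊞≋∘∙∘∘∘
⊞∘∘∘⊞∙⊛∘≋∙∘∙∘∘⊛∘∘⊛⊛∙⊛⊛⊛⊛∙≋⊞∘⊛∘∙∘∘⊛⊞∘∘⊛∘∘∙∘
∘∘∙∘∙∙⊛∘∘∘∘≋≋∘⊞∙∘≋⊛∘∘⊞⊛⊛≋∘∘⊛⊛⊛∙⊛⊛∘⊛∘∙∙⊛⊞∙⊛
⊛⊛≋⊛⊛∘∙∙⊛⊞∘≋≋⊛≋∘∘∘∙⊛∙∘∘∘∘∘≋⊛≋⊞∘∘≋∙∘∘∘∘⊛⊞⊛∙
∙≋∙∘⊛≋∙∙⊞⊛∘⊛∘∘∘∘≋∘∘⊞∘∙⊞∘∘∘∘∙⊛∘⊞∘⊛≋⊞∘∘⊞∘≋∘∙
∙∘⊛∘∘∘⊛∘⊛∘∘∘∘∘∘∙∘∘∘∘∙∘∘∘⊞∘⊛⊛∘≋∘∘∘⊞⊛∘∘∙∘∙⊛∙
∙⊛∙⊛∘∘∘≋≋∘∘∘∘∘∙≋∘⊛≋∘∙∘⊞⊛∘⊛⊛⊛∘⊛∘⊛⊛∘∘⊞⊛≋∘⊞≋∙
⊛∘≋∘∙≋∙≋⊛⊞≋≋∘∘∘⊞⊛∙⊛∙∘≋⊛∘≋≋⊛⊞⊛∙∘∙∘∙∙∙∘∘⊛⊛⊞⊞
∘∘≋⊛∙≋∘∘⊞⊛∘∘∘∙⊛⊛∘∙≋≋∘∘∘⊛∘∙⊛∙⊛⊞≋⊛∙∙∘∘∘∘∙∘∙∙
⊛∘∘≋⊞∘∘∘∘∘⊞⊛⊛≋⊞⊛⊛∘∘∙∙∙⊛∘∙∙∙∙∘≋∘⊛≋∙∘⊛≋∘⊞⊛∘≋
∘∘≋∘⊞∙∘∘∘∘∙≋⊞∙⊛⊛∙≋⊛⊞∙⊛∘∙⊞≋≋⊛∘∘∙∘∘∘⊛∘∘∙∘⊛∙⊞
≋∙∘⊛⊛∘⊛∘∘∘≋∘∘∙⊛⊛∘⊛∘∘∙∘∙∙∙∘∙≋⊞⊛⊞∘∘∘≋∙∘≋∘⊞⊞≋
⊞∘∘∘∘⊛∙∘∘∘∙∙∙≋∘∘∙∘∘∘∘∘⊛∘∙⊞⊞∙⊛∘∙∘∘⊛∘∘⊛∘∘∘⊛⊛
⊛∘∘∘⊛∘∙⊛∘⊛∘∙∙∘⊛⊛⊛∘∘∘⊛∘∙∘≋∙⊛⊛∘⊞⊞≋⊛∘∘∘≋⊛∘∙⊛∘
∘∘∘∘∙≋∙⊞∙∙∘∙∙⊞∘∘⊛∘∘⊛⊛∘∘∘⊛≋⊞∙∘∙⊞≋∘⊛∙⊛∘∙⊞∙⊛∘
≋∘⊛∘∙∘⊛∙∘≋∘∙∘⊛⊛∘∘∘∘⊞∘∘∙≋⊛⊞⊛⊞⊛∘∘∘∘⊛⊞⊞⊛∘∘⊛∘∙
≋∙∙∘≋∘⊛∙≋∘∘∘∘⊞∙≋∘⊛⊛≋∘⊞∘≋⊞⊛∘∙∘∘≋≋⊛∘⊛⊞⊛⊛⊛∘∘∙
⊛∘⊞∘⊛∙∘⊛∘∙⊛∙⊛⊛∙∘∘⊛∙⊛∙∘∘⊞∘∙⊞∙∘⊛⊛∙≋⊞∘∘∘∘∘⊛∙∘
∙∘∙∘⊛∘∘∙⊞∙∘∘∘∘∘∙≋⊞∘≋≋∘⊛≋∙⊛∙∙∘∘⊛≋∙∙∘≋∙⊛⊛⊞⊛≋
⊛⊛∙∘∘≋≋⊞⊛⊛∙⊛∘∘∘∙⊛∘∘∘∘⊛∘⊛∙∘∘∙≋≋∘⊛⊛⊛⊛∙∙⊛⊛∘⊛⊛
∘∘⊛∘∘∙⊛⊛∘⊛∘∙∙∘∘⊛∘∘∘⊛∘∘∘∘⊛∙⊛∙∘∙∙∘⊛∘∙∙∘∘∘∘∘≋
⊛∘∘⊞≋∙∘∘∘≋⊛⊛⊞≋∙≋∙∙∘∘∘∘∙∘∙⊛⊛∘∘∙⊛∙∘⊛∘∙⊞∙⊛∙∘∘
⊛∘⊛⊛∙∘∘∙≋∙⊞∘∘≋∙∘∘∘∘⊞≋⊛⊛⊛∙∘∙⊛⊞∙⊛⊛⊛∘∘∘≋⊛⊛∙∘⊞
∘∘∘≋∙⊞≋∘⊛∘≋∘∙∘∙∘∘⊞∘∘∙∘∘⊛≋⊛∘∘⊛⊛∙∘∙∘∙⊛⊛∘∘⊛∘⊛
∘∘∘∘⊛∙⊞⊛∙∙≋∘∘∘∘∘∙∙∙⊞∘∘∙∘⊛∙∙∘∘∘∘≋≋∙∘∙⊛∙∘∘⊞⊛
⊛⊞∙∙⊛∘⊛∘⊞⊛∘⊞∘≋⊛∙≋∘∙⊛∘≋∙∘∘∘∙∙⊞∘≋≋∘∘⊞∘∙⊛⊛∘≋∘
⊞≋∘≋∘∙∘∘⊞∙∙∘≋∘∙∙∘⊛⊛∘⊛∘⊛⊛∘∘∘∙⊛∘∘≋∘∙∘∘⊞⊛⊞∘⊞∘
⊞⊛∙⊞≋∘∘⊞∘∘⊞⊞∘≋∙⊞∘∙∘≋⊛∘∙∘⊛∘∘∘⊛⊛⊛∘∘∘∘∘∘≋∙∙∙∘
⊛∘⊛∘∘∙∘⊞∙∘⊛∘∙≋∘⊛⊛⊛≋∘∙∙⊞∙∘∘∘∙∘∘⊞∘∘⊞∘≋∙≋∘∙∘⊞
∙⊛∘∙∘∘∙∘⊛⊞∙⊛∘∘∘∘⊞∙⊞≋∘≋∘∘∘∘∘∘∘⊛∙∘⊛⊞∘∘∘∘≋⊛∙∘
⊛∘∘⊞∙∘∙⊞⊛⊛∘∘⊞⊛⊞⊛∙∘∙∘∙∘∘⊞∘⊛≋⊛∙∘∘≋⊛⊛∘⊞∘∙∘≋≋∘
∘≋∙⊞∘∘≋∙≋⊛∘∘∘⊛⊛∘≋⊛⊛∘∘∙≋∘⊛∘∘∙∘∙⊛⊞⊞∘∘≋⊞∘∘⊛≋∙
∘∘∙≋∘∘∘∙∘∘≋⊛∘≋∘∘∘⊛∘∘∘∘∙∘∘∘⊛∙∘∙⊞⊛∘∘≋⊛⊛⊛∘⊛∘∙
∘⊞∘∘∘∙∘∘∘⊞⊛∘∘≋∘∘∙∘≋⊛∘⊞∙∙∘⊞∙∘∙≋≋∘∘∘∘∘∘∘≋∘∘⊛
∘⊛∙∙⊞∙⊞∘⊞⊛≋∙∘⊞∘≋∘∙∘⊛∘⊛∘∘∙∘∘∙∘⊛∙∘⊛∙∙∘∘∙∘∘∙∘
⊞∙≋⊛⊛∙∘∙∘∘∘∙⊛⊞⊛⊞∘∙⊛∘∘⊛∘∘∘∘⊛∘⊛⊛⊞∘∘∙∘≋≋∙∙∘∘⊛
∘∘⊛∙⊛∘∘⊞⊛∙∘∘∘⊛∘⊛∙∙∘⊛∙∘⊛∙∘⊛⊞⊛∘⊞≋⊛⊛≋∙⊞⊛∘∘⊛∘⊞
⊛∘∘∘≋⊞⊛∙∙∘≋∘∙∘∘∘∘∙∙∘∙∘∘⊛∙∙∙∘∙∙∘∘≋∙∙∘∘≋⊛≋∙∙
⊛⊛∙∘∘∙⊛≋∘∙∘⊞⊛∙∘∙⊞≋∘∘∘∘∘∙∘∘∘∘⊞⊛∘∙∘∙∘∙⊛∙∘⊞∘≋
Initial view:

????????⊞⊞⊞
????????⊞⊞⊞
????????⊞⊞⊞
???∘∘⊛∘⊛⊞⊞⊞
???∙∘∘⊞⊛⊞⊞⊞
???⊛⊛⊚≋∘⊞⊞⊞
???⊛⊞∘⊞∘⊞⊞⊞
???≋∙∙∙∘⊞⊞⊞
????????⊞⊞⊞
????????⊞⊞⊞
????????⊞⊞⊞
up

????????⊞⊞⊞
????????⊞⊞⊞
????????⊞⊞⊞
???⊛⊛∙∘⊞⊞⊞⊞
???∘∘⊛∘⊛⊞⊞⊞
???∙∘⊚⊞⊛⊞⊞⊞
???⊛⊛∘≋∘⊞⊞⊞
???⊛⊞∘⊞∘⊞⊞⊞
???≋∙∙∙∘⊞⊞⊞
????????⊞⊞⊞
????????⊞⊞⊞

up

????????⊞⊞⊞
????????⊞⊞⊞
????????⊞⊞⊞
???∙⊛∙∘∘⊞⊞⊞
???⊛⊛∙∘⊞⊞⊞⊞
???∘∘⊚∘⊛⊞⊞⊞
???∙∘∘⊞⊛⊞⊞⊞
???⊛⊛∘≋∘⊞⊞⊞
???⊛⊞∘⊞∘⊞⊞⊞
???≋∙∙∙∘⊞⊞⊞
????????⊞⊞⊞

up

????????⊞⊞⊞
????????⊞⊞⊞
????????⊞⊞⊞
???∘∘∘∘≋⊞⊞⊞
???∙⊛∙∘∘⊞⊞⊞
???⊛⊛⊚∘⊞⊞⊞⊞
???∘∘⊛∘⊛⊞⊞⊞
???∙∘∘⊞⊛⊞⊞⊞
???⊛⊛∘≋∘⊞⊞⊞
???⊛⊞∘⊞∘⊞⊞⊞
???≋∙∙∙∘⊞⊞⊞

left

?????????⊞⊞
?????????⊞⊞
?????????⊞⊞
???∘∘∘∘∘≋⊞⊞
???⊞∙⊛∙∘∘⊞⊞
???≋⊛⊚∙∘⊞⊞⊞
???⊛∘∘⊛∘⊛⊞⊞
???⊛∙∘∘⊞⊛⊞⊞
????⊛⊛∘≋∘⊞⊞
????⊛⊞∘⊞∘⊞⊞
????≋∙∙∙∘⊞⊞

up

?????????⊞⊞
?????????⊞⊞
?????????⊞⊞
???∙⊛⊛∘⊛?⊞⊞
???∘∘∘∘∘≋⊞⊞
???⊞∙⊚∙∘∘⊞⊞
???≋⊛⊛∙∘⊞⊞⊞
???⊛∘∘⊛∘⊛⊞⊞
???⊛∙∘∘⊞⊛⊞⊞
????⊛⊛∘≋∘⊞⊞
????⊛⊞∘⊞∘⊞⊞

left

??????????⊞
??????????⊞
??????????⊞
???∙∙⊛⊛∘⊛?⊞
???∙∘∘∘∘∘≋⊞
???∙⊞⊚⊛∙∘∘⊞
???∘≋⊛⊛∙∘⊞⊞
???⊛⊛∘∘⊛∘⊛⊞
????⊛∙∘∘⊞⊛⊞
?????⊛⊛∘≋∘⊞
?????⊛⊞∘⊞∘⊞

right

?????????⊞⊞
?????????⊞⊞
?????????⊞⊞
??∙∙⊛⊛∘⊛?⊞⊞
??∙∘∘∘∘∘≋⊞⊞
??∙⊞∙⊚∙∘∘⊞⊞
??∘≋⊛⊛∙∘⊞⊞⊞
??⊛⊛∘∘⊛∘⊛⊞⊞
???⊛∙∘∘⊞⊛⊞⊞
????⊛⊛∘≋∘⊞⊞
????⊛⊞∘⊞∘⊞⊞

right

????????⊞⊞⊞
????????⊞⊞⊞
????????⊞⊞⊞
?∙∙⊛⊛∘⊛⊛⊞⊞⊞
?∙∘∘∘∘∘≋⊞⊞⊞
?∙⊞∙⊛⊚∘∘⊞⊞⊞
?∘≋⊛⊛∙∘⊞⊞⊞⊞
?⊛⊛∘∘⊛∘⊛⊞⊞⊞
??⊛∙∘∘⊞⊛⊞⊞⊞
???⊛⊛∘≋∘⊞⊞⊞
???⊛⊞∘⊞∘⊞⊞⊞

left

?????????⊞⊞
?????????⊞⊞
?????????⊞⊞
??∙∙⊛⊛∘⊛⊛⊞⊞
??∙∘∘∘∘∘≋⊞⊞
??∙⊞∙⊚∙∘∘⊞⊞
??∘≋⊛⊛∙∘⊞⊞⊞
??⊛⊛∘∘⊛∘⊛⊞⊞
???⊛∙∘∘⊞⊛⊞⊞
????⊛⊛∘≋∘⊞⊞
????⊛⊞∘⊞∘⊞⊞

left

??????????⊞
??????????⊞
??????????⊞
???∙∙⊛⊛∘⊛⊛⊞
???∙∘∘∘∘∘≋⊞
???∙⊞⊚⊛∙∘∘⊞
???∘≋⊛⊛∙∘⊞⊞
???⊛⊛∘∘⊛∘⊛⊞
????⊛∙∘∘⊞⊛⊞
?????⊛⊛∘≋∘⊞
?????⊛⊞∘⊞∘⊞

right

?????????⊞⊞
?????????⊞⊞
?????????⊞⊞
??∙∙⊛⊛∘⊛⊛⊞⊞
??∙∘∘∘∘∘≋⊞⊞
??∙⊞∙⊚∙∘∘⊞⊞
??∘≋⊛⊛∙∘⊞⊞⊞
??⊛⊛∘∘⊛∘⊛⊞⊞
???⊛∙∘∘⊞⊛⊞⊞
????⊛⊛∘≋∘⊞⊞
????⊛⊞∘⊞∘⊞⊞

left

??????????⊞
??????????⊞
??????????⊞
???∙∙⊛⊛∘⊛⊛⊞
???∙∘∘∘∘∘≋⊞
???∙⊞⊚⊛∙∘∘⊞
???∘≋⊛⊛∙∘⊞⊞
???⊛⊛∘∘⊛∘⊛⊞
????⊛∙∘∘⊞⊛⊞
?????⊛⊛∘≋∘⊞
?????⊛⊞∘⊞∘⊞

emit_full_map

∙∙⊛⊛∘⊛⊛
∙∘∘∘∘∘≋
∙⊞⊚⊛∙∘∘
∘≋⊛⊛∙∘⊞
⊛⊛∘∘⊛∘⊛
?⊛∙∘∘⊞⊛
??⊛⊛∘≋∘
??⊛⊞∘⊞∘
??≋∙∙∙∘


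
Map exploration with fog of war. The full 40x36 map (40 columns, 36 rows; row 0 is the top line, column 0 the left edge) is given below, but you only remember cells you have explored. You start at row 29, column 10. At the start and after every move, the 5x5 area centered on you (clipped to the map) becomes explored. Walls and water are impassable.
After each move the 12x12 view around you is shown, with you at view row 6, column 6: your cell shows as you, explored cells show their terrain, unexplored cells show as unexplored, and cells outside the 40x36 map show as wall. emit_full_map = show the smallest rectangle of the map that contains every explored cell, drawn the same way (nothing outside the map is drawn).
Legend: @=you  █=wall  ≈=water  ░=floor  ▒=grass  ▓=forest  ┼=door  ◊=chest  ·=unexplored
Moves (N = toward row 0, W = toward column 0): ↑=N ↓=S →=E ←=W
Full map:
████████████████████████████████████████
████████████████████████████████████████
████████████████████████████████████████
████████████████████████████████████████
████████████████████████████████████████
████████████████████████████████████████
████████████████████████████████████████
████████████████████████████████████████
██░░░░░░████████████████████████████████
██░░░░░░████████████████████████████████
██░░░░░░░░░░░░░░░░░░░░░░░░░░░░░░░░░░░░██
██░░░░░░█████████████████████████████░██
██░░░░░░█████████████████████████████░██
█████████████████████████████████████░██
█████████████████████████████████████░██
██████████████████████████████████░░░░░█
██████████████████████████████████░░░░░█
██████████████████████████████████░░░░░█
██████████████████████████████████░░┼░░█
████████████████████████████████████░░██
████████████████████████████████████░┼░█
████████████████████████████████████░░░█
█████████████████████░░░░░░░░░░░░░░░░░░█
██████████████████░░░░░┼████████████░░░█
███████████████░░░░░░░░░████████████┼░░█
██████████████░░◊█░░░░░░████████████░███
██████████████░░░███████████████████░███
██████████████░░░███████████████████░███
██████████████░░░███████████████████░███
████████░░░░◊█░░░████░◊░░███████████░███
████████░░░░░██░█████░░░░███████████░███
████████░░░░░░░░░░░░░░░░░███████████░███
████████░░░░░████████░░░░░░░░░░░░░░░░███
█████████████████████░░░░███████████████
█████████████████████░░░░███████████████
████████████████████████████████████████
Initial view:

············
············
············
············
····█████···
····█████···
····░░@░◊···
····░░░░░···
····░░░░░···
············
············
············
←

············
············
············
············
····██████··
····██████··
····█░@░░◊··
····█░░░░░··
····█░░░░░··
············
············
············

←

············
············
············
············
····███████·
····███████·
····██@░░░◊·
····██░░░░░·
····██░░░░░·
············
············
············

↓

············
············
············
····███████·
····███████·
····██░░░░◊·
····██@░░░░·
····██░░░░░·
····██░░░···
············
············
············

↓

············
············
····███████·
····███████·
····██░░░░◊·
····██░░░░░·
····██@░░░░·
····██░░░···
····█████···
············
············
████████████

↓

············
····███████·
····███████·
····██░░░░◊·
····██░░░░░·
····██░░░░░·
····██@░░···
····█████···
····█████···
············
████████████
████████████

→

············
···███████··
···███████··
···██░░░░◊··
···██░░░░░··
···██░░░░░··
···██░@░░···
···██████···
···██████···
············
████████████
████████████

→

············
··███████···
··███████···
··██░░░░◊···
··██░░░░░···
··██░░░░░···
··██░░@░░···
··███████···
··███████···
············
████████████
████████████

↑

············
············
··███████···
··███████···
··██░░░░◊···
··██░░░░░···
··██░░@░░···
··██░░░░░···
··███████···
··███████···
············
████████████

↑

············
············
············
··███████···
··███████···
··██░░░░◊···
··██░░@░░···
··██░░░░░···
··██░░░░░···
··███████···
··███████···
············

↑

············
············
············
············
··███████···
··███████···
··██░░@░◊···
··██░░░░░···
··██░░░░░···
··██░░░░░···
··███████···
··███████···

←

············
············
············
············
···███████··
···███████··
···██░@░░◊··
···██░░░░░··
···██░░░░░··
···██░░░░░··
···███████··
···███████··

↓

············
············
············
···███████··
···███████··
···██░░░░◊··
···██░@░░░··
···██░░░░░··
···██░░░░░··
···███████··
···███████··
············

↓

············
············
···███████··
···███████··
···██░░░░◊··
···██░░░░░··
···██░@░░░··
···██░░░░░··
···███████··
···███████··
············
████████████

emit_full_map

███████
███████
██░░░░◊
██░░░░░
██░@░░░
██░░░░░
███████
███████

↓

············
···███████··
···███████··
···██░░░░◊··
···██░░░░░··
···██░░░░░··
···██░@░░░··
···███████··
···███████··
············
████████████
████████████

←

············
····███████·
····███████·
····██░░░░◊·
····██░░░░░·
····██░░░░░·
····██@░░░░·
····███████·
····███████·
············
████████████
████████████

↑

············
············
····███████·
····███████·
····██░░░░◊·
····██░░░░░·
····██@░░░░·
····██░░░░░·
····███████·
····███████·
············
████████████

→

············
············
···███████··
···███████··
···██░░░░◊··
···██░░░░░··
···██░@░░░··
···██░░░░░··
···███████··
···███████··
············
████████████

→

············
············
··███████···
··███████···
··██░░░░◊···
··██░░░░░···
··██░░@░░···
··██░░░░░···
··███████···
··███████···
············
████████████

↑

············
············
············
··███████···
··███████···
··██░░░░◊···
··██░░@░░···
··██░░░░░···
··██░░░░░···
··███████···
··███████···
············

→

············
············
············
·███████····
·████████···
·██░░░░◊█···
·██░░░@░█···
·██░░░░░░···
·██░░░░░█···
·███████····
·███████····
············

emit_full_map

███████·
████████
██░░░░◊█
██░░░@░█
██░░░░░░
██░░░░░█
███████·
███████·

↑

············
············
············
············
·████████···
·████████···
·██░░░@◊█···
·██░░░░░█···
·██░░░░░░···
·██░░░░░█···
·███████····
·███████····

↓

············
············
············
·████████···
·████████···
·██░░░░◊█···
·██░░░@░█···
·██░░░░░░···
·██░░░░░█···
·███████····
·███████····
············

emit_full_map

████████
████████
██░░░░◊█
██░░░@░█
██░░░░░░
██░░░░░█
███████·
███████·
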